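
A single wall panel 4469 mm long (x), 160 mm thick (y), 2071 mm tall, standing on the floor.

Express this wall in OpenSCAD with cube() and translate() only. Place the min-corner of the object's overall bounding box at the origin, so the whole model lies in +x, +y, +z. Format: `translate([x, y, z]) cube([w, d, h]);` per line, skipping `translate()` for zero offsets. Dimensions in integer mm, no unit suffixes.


cube([4469, 160, 2071]);


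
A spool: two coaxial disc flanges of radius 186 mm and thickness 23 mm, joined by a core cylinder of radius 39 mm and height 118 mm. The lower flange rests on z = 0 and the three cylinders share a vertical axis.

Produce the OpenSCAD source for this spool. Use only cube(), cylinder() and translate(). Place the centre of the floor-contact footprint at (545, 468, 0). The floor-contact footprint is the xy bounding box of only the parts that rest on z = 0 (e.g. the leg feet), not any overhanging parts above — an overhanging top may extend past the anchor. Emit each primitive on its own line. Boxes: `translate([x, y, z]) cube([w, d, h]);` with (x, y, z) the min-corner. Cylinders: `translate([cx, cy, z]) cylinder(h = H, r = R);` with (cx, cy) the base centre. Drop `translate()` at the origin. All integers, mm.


translate([545, 468, 0]) cylinder(h = 23, r = 186);
translate([545, 468, 23]) cylinder(h = 118, r = 39);
translate([545, 468, 141]) cylinder(h = 23, r = 186);


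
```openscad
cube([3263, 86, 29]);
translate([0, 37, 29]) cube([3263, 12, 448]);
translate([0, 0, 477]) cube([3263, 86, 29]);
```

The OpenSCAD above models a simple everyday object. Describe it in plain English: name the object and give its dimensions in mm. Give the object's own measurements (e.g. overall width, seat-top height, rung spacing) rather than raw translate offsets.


An I-beam lying along x, 3263 mm long. Overall section height 506 mm. Two flanges 86 mm wide (y) and 29 mm thick, one on the floor and one at the top; a web 12 mm thick runs between them, centred on the flange width.


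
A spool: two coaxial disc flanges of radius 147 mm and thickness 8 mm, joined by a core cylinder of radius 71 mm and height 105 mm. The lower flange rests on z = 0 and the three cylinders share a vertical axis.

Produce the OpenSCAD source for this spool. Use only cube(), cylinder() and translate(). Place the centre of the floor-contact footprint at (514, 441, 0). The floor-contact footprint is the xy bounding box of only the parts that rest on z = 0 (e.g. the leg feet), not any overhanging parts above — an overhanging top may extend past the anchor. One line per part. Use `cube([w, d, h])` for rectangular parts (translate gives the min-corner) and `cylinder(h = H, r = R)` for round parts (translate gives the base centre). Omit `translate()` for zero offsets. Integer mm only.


translate([514, 441, 0]) cylinder(h = 8, r = 147);
translate([514, 441, 8]) cylinder(h = 105, r = 71);
translate([514, 441, 113]) cylinder(h = 8, r = 147);


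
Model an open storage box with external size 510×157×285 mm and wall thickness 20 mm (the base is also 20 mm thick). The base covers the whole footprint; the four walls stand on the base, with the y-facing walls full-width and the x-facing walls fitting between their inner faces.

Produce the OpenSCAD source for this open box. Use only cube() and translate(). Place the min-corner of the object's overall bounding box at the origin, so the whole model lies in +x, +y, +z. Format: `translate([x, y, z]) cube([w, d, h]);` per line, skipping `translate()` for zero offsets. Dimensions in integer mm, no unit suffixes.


cube([510, 157, 20]);
translate([0, 0, 20]) cube([510, 20, 265]);
translate([0, 137, 20]) cube([510, 20, 265]);
translate([0, 20, 20]) cube([20, 117, 265]);
translate([490, 20, 20]) cube([20, 117, 265]);


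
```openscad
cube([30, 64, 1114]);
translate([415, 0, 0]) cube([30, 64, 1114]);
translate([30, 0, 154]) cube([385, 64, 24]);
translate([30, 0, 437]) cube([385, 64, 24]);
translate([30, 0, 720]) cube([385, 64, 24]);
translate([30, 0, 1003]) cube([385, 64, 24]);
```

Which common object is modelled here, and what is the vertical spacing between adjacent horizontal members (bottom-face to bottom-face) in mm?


A ladder. The rung spacing is 283 mm.

Two tall 30×64 posts with 4 short bars between them — a ladder. Adjacent rungs sit at z = 154 and z = 437, so the spacing is 437 − 154 = 283 mm.


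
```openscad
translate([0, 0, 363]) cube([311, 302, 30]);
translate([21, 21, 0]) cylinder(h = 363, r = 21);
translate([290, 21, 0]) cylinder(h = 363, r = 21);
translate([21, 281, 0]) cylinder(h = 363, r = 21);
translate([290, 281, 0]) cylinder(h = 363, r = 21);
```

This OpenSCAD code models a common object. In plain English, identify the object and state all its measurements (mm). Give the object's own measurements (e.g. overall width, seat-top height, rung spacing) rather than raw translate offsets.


A simple wooden stool: a rectangular seat 311 mm (x) by 302 mm (y), 30 mm thick, top face at z = 393 mm, on four round legs, each 42 mm in diameter. The legs rest on z = 0, each leg's axis is inset half a diameter from the nearest pair of seat edges (so the leg's bounding box is flush with the corner).


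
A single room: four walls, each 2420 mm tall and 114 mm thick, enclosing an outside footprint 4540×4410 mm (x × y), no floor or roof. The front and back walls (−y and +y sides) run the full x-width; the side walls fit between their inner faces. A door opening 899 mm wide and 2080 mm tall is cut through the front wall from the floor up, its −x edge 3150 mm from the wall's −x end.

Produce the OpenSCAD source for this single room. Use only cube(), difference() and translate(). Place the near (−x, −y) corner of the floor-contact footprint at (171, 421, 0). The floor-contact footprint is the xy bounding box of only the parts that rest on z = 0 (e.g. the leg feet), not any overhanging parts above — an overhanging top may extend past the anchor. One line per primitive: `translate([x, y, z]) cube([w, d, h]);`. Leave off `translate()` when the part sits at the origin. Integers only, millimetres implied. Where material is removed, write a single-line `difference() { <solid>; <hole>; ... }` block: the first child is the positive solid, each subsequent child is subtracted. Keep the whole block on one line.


difference() { translate([171, 421, 0]) cube([4540, 114, 2420]); translate([3321, 421, 0]) cube([899, 114, 2080]); }
translate([171, 4717, 0]) cube([4540, 114, 2420]);
translate([171, 535, 0]) cube([114, 4182, 2420]);
translate([4597, 535, 0]) cube([114, 4182, 2420]);


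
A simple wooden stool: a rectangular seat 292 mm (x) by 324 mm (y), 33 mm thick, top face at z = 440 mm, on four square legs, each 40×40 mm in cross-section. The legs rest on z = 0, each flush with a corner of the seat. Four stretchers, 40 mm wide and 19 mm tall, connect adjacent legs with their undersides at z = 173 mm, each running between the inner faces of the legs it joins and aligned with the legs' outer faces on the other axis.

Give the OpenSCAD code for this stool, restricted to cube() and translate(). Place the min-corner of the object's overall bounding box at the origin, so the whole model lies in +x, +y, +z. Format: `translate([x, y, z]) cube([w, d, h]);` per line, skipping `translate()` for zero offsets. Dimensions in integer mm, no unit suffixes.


translate([0, 0, 407]) cube([292, 324, 33]);
cube([40, 40, 407]);
translate([252, 0, 0]) cube([40, 40, 407]);
translate([0, 284, 0]) cube([40, 40, 407]);
translate([252, 284, 0]) cube([40, 40, 407]);
translate([40, 0, 173]) cube([212, 40, 19]);
translate([40, 284, 173]) cube([212, 40, 19]);
translate([0, 40, 173]) cube([40, 244, 19]);
translate([252, 40, 173]) cube([40, 244, 19]);


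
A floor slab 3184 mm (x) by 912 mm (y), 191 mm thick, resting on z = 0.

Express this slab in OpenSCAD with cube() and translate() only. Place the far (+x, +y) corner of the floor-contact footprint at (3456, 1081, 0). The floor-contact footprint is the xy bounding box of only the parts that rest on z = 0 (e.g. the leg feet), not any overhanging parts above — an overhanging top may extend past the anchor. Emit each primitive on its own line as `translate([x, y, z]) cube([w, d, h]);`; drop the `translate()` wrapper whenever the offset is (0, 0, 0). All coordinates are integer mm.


translate([272, 169, 0]) cube([3184, 912, 191]);


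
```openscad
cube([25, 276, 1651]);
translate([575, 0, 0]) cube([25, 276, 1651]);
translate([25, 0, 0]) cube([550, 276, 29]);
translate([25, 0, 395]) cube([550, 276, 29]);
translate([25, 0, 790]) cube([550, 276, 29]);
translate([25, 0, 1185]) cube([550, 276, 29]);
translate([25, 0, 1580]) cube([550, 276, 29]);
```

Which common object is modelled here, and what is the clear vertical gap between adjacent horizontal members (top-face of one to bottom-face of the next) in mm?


A bookshelf. The clear shelf gap is 366 mm.

Two tall side panels with 5 horizontal boards between them — a bookshelf. The first two shelf undersides are at z = 0 and z = 395; with shelf thickness 29, the clear gap is 395 − 0 − 29 = 366 mm.


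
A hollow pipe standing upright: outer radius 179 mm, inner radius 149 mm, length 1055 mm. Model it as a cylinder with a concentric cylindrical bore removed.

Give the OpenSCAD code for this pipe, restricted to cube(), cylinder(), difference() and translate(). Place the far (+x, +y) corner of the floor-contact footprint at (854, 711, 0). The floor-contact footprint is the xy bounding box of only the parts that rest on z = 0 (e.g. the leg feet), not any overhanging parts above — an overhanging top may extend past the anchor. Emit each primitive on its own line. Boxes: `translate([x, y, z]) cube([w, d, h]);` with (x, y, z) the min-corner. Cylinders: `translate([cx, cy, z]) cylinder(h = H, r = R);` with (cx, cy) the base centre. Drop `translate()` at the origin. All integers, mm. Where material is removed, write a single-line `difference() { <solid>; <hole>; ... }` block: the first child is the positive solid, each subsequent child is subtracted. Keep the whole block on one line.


difference() { translate([675, 532, 0]) cylinder(h = 1055, r = 179); translate([675, 532, 0]) cylinder(h = 1055, r = 149); }


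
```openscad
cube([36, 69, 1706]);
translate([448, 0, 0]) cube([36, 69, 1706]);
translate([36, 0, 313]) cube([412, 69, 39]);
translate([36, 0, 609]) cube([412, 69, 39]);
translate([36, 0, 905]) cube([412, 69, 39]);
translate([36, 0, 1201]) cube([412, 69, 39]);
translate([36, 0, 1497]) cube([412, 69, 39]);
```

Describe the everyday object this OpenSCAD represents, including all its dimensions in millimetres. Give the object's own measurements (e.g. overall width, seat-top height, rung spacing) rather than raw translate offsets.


A straight ladder. Two 36×69 mm vertical rails, 1706 mm tall, stand 484 mm apart (outside-to-outside) with their front faces coplanar on the −y side. 5 rungs, each 69 mm deep and 39 mm tall, span between the inner faces of the rails, front faces flush with the rails. The lowest rung's underside is at z = 313 mm and rungs are spaced 296 mm apart (underside to underside).


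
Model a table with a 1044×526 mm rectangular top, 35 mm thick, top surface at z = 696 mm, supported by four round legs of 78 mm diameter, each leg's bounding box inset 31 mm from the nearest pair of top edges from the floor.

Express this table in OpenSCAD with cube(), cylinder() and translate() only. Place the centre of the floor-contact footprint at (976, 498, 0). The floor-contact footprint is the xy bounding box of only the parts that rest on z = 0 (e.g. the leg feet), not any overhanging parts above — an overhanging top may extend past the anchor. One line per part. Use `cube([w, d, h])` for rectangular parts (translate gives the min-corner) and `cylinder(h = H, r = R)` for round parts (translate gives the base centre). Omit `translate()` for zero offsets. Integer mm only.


translate([454, 235, 661]) cube([1044, 526, 35]);
translate([524, 305, 0]) cylinder(h = 661, r = 39);
translate([1428, 305, 0]) cylinder(h = 661, r = 39);
translate([524, 691, 0]) cylinder(h = 661, r = 39);
translate([1428, 691, 0]) cylinder(h = 661, r = 39);


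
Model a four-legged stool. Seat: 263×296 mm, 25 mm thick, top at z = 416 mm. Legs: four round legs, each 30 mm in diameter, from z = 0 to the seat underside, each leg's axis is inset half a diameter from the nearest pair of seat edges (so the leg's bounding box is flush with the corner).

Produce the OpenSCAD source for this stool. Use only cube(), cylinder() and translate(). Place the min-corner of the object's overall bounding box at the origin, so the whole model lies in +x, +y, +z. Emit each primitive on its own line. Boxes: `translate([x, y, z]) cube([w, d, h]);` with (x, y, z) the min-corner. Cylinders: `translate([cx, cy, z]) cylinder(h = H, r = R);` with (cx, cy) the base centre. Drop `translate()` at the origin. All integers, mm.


translate([0, 0, 391]) cube([263, 296, 25]);
translate([15, 15, 0]) cylinder(h = 391, r = 15);
translate([248, 15, 0]) cylinder(h = 391, r = 15);
translate([15, 281, 0]) cylinder(h = 391, r = 15);
translate([248, 281, 0]) cylinder(h = 391, r = 15);


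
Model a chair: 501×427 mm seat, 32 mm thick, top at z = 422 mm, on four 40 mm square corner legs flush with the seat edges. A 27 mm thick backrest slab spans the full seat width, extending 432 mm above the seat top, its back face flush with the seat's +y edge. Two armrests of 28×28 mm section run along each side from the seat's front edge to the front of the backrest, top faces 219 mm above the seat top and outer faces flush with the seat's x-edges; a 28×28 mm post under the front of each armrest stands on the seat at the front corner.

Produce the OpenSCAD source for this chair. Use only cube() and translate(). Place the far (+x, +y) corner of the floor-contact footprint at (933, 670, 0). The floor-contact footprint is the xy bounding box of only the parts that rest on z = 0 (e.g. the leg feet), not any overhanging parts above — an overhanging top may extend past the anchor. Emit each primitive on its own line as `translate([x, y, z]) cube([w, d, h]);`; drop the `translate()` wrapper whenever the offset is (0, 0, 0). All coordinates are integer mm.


translate([432, 243, 390]) cube([501, 427, 32]);
translate([432, 243, 0]) cube([40, 40, 390]);
translate([893, 243, 0]) cube([40, 40, 390]);
translate([432, 630, 0]) cube([40, 40, 390]);
translate([893, 630, 0]) cube([40, 40, 390]);
translate([432, 643, 422]) cube([501, 27, 432]);
translate([432, 243, 613]) cube([28, 400, 28]);
translate([905, 243, 613]) cube([28, 400, 28]);
translate([432, 243, 422]) cube([28, 28, 191]);
translate([905, 243, 422]) cube([28, 28, 191]);


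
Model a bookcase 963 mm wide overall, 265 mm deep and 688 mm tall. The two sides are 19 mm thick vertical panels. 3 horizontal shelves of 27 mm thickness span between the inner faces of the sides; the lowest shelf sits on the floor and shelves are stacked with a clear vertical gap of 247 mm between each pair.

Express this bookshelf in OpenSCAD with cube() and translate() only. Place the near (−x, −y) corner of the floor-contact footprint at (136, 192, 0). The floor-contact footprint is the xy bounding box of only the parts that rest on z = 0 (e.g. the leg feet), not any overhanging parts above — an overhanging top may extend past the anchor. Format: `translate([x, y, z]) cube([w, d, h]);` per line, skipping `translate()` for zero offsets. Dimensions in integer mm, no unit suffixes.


translate([136, 192, 0]) cube([19, 265, 688]);
translate([1080, 192, 0]) cube([19, 265, 688]);
translate([155, 192, 0]) cube([925, 265, 27]);
translate([155, 192, 274]) cube([925, 265, 27]);
translate([155, 192, 548]) cube([925, 265, 27]);


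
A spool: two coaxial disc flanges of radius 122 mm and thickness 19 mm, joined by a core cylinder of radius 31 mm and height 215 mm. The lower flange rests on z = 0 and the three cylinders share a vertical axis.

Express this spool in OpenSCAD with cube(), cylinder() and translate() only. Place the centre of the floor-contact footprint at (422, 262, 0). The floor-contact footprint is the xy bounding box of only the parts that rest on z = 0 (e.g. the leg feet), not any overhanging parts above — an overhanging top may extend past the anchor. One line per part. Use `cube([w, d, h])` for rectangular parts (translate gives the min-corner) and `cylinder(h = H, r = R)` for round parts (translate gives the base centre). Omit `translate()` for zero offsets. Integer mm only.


translate([422, 262, 0]) cylinder(h = 19, r = 122);
translate([422, 262, 19]) cylinder(h = 215, r = 31);
translate([422, 262, 234]) cylinder(h = 19, r = 122);


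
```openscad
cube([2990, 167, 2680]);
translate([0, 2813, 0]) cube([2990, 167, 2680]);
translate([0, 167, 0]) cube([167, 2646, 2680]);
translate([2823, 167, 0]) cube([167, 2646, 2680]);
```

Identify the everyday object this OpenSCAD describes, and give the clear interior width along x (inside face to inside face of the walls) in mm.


A house (or room) frame. The interior width is 2656 mm.

Four 2680 mm walls enclosing a rectangle with no floor or roof — a room or house frame. Outside width is 2990 mm and wall thickness is 167 mm, so the interior width is 2990 − 2 × 167 = 2656 mm.


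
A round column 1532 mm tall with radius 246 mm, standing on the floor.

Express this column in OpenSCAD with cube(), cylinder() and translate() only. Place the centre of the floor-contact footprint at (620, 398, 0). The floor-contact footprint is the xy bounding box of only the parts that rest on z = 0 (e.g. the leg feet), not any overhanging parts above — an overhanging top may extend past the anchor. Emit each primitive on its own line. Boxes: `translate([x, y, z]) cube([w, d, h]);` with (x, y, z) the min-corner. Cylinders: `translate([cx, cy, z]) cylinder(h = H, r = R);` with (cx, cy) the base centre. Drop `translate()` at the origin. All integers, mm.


translate([620, 398, 0]) cylinder(h = 1532, r = 246);


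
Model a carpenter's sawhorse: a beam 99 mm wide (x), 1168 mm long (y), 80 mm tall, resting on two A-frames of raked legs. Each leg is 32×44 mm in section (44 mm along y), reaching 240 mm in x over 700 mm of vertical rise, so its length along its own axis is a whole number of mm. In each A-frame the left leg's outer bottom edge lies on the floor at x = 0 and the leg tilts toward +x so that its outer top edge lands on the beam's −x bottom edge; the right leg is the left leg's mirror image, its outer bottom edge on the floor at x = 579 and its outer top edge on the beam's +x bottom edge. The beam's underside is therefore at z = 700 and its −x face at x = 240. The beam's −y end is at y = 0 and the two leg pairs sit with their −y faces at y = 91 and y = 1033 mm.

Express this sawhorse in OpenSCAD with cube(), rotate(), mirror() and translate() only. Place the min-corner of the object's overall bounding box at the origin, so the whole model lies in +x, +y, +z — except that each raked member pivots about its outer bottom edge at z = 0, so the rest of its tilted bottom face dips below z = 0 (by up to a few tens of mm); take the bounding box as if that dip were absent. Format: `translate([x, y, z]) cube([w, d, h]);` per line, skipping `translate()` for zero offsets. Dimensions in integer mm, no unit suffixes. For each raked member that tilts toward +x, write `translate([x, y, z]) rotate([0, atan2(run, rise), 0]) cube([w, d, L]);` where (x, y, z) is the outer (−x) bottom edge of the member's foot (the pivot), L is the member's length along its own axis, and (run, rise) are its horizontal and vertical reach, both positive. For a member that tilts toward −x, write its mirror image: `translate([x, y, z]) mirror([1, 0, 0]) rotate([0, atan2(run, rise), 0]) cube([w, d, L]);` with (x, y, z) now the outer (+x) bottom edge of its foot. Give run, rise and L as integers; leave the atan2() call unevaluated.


// leg length = √(240² + 700²) = 740
// right-leg outer foot x = 2·240 + 99 = 579
// beam min-corner = (240, 0, 700)
translate([240, 0, 700]) cube([99, 1168, 80]);
translate([0, 91, 0]) rotate([0, atan2(240, 700), 0]) cube([32, 44, 740]);
translate([579, 91, 0]) mirror([1, 0, 0]) rotate([0, atan2(240, 700), 0]) cube([32, 44, 740]);
translate([0, 1033, 0]) rotate([0, atan2(240, 700), 0]) cube([32, 44, 740]);
translate([579, 1033, 0]) mirror([1, 0, 0]) rotate([0, atan2(240, 700), 0]) cube([32, 44, 740]);


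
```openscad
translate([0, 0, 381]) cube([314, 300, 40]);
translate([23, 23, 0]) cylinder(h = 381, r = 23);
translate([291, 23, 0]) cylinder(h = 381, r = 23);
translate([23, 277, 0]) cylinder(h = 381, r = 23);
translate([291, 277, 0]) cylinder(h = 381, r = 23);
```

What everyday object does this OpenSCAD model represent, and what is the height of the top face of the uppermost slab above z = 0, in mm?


A stool. The seat height is 421 mm.

A 314×300×40 slab at z = 381 on four corner cylinders — a stool. The seat top is 381 + 40 = 421 mm.


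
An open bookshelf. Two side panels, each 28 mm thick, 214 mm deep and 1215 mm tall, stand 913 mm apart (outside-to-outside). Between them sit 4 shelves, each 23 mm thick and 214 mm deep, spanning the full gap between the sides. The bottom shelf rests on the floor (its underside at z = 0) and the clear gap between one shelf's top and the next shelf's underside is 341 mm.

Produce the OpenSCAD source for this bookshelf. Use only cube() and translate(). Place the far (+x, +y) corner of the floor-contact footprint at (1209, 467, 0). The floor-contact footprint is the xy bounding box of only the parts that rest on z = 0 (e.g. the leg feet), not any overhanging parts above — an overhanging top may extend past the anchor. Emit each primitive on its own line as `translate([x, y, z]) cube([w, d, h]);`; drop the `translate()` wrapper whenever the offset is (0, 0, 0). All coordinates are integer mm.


translate([296, 253, 0]) cube([28, 214, 1215]);
translate([1181, 253, 0]) cube([28, 214, 1215]);
translate([324, 253, 0]) cube([857, 214, 23]);
translate([324, 253, 364]) cube([857, 214, 23]);
translate([324, 253, 728]) cube([857, 214, 23]);
translate([324, 253, 1092]) cube([857, 214, 23]);


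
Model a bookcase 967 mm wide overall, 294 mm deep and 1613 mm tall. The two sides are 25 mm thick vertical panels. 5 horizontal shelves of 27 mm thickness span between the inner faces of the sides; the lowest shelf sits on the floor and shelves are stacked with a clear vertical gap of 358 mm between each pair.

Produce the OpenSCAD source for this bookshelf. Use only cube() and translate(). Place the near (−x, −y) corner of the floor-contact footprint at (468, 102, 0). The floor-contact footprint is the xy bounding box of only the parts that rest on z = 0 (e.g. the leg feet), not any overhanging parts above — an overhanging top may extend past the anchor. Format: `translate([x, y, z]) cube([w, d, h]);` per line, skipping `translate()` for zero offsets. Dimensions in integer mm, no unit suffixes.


translate([468, 102, 0]) cube([25, 294, 1613]);
translate([1410, 102, 0]) cube([25, 294, 1613]);
translate([493, 102, 0]) cube([917, 294, 27]);
translate([493, 102, 385]) cube([917, 294, 27]);
translate([493, 102, 770]) cube([917, 294, 27]);
translate([493, 102, 1155]) cube([917, 294, 27]);
translate([493, 102, 1540]) cube([917, 294, 27]);


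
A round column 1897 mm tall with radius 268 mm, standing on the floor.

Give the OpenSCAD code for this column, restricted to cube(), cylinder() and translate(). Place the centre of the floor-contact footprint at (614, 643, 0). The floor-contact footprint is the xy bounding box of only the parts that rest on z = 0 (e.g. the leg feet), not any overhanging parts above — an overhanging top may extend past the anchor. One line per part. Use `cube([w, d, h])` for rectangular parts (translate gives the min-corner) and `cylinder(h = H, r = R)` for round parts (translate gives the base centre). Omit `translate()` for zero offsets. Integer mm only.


translate([614, 643, 0]) cylinder(h = 1897, r = 268);


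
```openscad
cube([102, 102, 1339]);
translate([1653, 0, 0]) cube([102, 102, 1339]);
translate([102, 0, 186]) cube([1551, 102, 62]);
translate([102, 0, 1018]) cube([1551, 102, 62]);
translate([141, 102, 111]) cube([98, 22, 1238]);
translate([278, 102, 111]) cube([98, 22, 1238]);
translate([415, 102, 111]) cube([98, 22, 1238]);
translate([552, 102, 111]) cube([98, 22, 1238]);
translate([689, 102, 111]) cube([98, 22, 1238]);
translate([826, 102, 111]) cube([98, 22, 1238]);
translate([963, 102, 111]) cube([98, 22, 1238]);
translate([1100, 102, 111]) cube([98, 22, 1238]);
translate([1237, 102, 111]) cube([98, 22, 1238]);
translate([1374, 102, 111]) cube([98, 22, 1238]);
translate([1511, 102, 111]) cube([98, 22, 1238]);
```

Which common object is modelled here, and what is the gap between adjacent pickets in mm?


A fence section. The picket gap is 39 mm.

Two posts, two rails, 11 pickets — a fence section. Span 1551 mm holds 11 pickets of 98 mm with 12 equal gaps: ⌊(1551 − 11·98) / 12⌋ = 39 mm.


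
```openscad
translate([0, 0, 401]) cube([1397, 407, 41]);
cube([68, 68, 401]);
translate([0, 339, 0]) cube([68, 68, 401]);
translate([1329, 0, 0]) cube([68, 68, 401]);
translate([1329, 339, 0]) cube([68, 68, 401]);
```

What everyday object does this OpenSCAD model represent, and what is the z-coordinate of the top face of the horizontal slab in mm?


A bench. The seat-top height is 442 mm.

A long slab on four corner posts — a bench. The slab sits at z = 401 with thickness 41, so the top is 401 + 41 = 442 mm.


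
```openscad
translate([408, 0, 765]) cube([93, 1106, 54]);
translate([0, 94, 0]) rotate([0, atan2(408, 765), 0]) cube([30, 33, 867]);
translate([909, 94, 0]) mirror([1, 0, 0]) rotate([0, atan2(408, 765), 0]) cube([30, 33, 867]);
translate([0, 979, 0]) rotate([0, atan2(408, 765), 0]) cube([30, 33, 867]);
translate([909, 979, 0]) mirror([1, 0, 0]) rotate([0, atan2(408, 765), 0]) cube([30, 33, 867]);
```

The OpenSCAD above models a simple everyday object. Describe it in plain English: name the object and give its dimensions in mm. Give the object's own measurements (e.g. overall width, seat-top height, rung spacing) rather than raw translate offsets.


A sawhorse. A 93×1106×54 mm beam (x, y, z) sits on two A-frame leg pairs. Each pair is two raked legs of 30×33 mm section (33 mm along y) splaying symmetrically in x. Each leg rises 765 mm vertically over 408 mm of horizontal reach and is 867 mm long along its own axis. Every leg's outer bottom edge rests on the floor and its outer top edge meets a bottom edge of the beam — the left legs (tilting toward +x) meet the beam's −x bottom edge, the right legs (their mirror images, tilting toward −x) meet its +x bottom edge — so the leg tops tuck under the beam, the beam's underside is 765 mm above the floor, and the feet are 909 mm apart outside-to-outside with the beam centred between them. The two leg pairs are set in 94 mm from either end of the beam.


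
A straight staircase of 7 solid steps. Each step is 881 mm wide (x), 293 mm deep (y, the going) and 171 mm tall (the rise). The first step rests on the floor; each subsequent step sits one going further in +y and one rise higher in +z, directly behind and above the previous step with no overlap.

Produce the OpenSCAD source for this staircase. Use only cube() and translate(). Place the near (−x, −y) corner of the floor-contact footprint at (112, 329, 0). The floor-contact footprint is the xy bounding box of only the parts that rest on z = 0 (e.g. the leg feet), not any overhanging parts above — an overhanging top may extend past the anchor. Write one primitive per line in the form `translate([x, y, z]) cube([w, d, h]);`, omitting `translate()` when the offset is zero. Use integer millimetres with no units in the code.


translate([112, 329, 0]) cube([881, 293, 171]);
translate([112, 622, 171]) cube([881, 293, 171]);
translate([112, 915, 342]) cube([881, 293, 171]);
translate([112, 1208, 513]) cube([881, 293, 171]);
translate([112, 1501, 684]) cube([881, 293, 171]);
translate([112, 1794, 855]) cube([881, 293, 171]);
translate([112, 2087, 1026]) cube([881, 293, 171]);


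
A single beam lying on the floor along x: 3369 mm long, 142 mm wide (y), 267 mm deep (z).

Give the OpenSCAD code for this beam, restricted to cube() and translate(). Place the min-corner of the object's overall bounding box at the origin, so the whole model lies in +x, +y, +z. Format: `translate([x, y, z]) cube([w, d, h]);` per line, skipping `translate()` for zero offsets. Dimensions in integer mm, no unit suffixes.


cube([3369, 142, 267]);


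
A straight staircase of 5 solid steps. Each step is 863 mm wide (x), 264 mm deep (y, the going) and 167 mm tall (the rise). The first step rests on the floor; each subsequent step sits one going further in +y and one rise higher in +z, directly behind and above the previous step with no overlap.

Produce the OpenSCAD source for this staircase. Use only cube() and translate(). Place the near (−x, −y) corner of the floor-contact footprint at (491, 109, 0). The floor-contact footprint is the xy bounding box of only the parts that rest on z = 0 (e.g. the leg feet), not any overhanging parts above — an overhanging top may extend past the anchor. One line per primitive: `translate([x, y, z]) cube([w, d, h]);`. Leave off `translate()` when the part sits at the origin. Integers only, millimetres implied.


translate([491, 109, 0]) cube([863, 264, 167]);
translate([491, 373, 167]) cube([863, 264, 167]);
translate([491, 637, 334]) cube([863, 264, 167]);
translate([491, 901, 501]) cube([863, 264, 167]);
translate([491, 1165, 668]) cube([863, 264, 167]);


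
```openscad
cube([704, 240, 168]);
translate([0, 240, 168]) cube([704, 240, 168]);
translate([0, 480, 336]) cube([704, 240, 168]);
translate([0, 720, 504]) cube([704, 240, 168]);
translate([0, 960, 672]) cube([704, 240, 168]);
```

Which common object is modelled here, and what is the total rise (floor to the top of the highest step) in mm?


A staircase. The total rise is 840 mm.

5 identical blocks, each offset up and back from the previous — a staircase. Each step is 168 mm tall and there are 5 of them, so the total rise is 5 × 168 = 840 mm.


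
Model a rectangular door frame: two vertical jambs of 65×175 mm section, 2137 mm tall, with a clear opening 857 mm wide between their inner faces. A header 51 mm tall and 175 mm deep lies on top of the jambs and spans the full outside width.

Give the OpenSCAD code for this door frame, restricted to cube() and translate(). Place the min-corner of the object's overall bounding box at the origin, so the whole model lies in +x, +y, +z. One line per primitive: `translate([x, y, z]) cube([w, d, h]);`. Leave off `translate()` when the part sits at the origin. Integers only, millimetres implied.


cube([65, 175, 2137]);
translate([922, 0, 0]) cube([65, 175, 2137]);
translate([0, 0, 2137]) cube([987, 175, 51]);


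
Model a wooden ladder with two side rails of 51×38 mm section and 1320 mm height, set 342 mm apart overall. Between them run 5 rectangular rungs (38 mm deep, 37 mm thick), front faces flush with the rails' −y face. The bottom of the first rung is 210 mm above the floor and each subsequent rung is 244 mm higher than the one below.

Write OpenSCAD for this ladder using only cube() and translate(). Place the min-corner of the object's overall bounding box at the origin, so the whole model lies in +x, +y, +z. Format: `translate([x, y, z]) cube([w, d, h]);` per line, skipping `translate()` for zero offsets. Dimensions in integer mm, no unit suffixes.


// rung span = 342 - 2*51 = 240
// rung[k] z = 210 + k*244
cube([51, 38, 1320]);
translate([291, 0, 0]) cube([51, 38, 1320]);
translate([51, 0, 210]) cube([240, 38, 37]);
translate([51, 0, 454]) cube([240, 38, 37]);
translate([51, 0, 698]) cube([240, 38, 37]);
translate([51, 0, 942]) cube([240, 38, 37]);
translate([51, 0, 1186]) cube([240, 38, 37]);


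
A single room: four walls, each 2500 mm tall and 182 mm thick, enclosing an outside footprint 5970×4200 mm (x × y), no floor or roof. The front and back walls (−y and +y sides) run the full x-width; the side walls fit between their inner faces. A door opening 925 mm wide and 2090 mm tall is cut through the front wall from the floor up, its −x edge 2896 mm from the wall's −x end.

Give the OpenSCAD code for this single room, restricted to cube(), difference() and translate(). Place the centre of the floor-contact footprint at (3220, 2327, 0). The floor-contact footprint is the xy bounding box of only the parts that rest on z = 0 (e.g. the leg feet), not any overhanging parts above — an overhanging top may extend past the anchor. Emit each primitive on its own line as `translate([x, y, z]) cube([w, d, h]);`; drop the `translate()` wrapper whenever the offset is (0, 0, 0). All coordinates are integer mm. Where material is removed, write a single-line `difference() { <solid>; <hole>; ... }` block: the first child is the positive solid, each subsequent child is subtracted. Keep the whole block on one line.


difference() { translate([235, 227, 0]) cube([5970, 182, 2500]); translate([3131, 227, 0]) cube([925, 182, 2090]); }
translate([235, 4245, 0]) cube([5970, 182, 2500]);
translate([235, 409, 0]) cube([182, 3836, 2500]);
translate([6023, 409, 0]) cube([182, 3836, 2500]);


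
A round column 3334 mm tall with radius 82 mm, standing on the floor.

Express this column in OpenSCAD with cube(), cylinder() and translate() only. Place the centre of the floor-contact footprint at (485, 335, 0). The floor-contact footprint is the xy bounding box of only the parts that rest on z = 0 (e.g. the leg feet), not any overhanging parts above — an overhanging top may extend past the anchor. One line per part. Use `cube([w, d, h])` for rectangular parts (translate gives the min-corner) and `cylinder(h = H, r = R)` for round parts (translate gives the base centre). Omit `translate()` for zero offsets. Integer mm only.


translate([485, 335, 0]) cylinder(h = 3334, r = 82);


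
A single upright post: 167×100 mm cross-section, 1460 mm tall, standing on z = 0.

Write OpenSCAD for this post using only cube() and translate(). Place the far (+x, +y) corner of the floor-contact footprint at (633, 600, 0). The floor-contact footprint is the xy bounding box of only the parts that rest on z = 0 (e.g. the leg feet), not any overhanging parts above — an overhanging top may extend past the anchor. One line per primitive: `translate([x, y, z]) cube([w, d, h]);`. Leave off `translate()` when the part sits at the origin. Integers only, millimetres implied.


translate([466, 500, 0]) cube([167, 100, 1460]);


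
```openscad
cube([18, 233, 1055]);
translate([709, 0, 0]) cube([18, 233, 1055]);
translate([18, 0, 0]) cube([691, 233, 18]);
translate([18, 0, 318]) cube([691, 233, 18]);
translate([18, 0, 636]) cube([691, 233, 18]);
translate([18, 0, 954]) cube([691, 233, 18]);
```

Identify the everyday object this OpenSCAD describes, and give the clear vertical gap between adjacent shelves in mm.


A bookshelf. The clear shelf gap is 300 mm.

Two tall side panels with 4 horizontal boards between them — a bookshelf. The first two shelf undersides are at z = 0 and z = 318; with shelf thickness 18, the clear gap is 318 − 0 − 18 = 300 mm.


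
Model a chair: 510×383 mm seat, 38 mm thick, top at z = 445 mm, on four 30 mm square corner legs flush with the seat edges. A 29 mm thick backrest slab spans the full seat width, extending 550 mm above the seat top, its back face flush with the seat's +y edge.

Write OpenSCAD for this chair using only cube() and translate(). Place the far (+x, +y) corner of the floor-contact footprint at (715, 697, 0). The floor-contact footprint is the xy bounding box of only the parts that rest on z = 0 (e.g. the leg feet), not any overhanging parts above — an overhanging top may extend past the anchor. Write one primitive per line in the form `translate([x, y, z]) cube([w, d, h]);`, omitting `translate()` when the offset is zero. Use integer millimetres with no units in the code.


translate([205, 314, 407]) cube([510, 383, 38]);
translate([205, 314, 0]) cube([30, 30, 407]);
translate([685, 314, 0]) cube([30, 30, 407]);
translate([205, 667, 0]) cube([30, 30, 407]);
translate([685, 667, 0]) cube([30, 30, 407]);
translate([205, 668, 445]) cube([510, 29, 550]);


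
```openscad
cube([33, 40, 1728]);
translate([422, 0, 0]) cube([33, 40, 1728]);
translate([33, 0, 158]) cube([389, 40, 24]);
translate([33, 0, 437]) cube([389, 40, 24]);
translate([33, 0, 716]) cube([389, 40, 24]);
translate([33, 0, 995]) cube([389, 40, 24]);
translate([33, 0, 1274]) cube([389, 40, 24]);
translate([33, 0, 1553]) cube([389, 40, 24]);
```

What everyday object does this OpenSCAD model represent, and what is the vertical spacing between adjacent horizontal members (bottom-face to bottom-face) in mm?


A ladder. The rung spacing is 279 mm.

Two tall 33×40 posts with 6 short bars between them — a ladder. Adjacent rungs sit at z = 158 and z = 437, so the spacing is 437 − 158 = 279 mm.


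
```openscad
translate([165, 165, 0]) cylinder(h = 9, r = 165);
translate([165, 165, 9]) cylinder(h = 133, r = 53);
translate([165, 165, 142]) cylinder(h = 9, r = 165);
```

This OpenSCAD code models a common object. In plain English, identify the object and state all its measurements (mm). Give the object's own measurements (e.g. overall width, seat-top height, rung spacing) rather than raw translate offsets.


A spool: two coaxial disc flanges of radius 165 mm and thickness 9 mm, joined by a core cylinder of radius 53 mm and height 133 mm. The lower flange rests on z = 0 and the three cylinders share a vertical axis.


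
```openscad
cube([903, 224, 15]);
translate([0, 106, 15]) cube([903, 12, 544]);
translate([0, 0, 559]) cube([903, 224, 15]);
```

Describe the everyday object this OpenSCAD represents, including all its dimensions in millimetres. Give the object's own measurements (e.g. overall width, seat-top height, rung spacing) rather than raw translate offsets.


An I-beam lying along x, 903 mm long. Overall section height 574 mm. Two flanges 224 mm wide (y) and 15 mm thick, one on the floor and one at the top; a web 12 mm thick runs between them, centred on the flange width.


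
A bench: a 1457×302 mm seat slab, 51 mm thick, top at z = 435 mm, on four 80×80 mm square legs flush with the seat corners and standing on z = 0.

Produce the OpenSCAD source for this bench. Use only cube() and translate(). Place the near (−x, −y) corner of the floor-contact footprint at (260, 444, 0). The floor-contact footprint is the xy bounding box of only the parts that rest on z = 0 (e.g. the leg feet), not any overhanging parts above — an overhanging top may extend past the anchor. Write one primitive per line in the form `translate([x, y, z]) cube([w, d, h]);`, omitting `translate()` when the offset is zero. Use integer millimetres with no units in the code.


translate([260, 444, 384]) cube([1457, 302, 51]);
translate([260, 444, 0]) cube([80, 80, 384]);
translate([260, 666, 0]) cube([80, 80, 384]);
translate([1637, 444, 0]) cube([80, 80, 384]);
translate([1637, 666, 0]) cube([80, 80, 384]);


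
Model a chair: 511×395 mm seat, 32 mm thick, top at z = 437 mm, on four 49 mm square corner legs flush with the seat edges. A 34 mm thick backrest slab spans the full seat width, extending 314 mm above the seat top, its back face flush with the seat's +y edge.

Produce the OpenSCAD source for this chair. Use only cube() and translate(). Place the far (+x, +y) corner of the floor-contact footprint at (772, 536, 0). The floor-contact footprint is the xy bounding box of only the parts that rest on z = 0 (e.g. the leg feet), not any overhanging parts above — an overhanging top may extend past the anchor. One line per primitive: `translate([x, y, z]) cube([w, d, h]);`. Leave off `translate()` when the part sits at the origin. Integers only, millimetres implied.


translate([261, 141, 405]) cube([511, 395, 32]);
translate([261, 141, 0]) cube([49, 49, 405]);
translate([723, 141, 0]) cube([49, 49, 405]);
translate([261, 487, 0]) cube([49, 49, 405]);
translate([723, 487, 0]) cube([49, 49, 405]);
translate([261, 502, 437]) cube([511, 34, 314]);
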